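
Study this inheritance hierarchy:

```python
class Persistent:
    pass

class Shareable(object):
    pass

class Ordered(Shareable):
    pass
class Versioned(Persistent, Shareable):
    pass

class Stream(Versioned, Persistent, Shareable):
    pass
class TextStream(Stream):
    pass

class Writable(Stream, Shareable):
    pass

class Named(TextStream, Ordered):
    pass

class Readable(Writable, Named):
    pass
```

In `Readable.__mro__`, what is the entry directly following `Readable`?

Writable

L[Readable] = Readable + merge(L[Writable], L[Named], [Writable Named])
  take Writable:  [Writable Stream Versioned Persistent Shareable object] + [Named TextStream Stream Versioned Persistent Ordered Shareable object] + [Writable Named]
  take Named:  [Stream Versioned Persistent Shareable object] + [Named TextStream Stream Versioned Persistent Ordered Shareable object] + [Named]
  take TextStream:  [Stream Versioned Persistent Shareable object] + [TextStream Stream Versioned Persistent Ordered Shareable object]
  take Stream:  [Stream Versioned Persistent Shareable object] + [Stream Versioned Persistent Ordered Shareable object]
  take Versioned:  [Versioned Persistent Shareable object] + [Versioned Persistent Ordered Shareable object]
  take Persistent:  [Persistent Shareable object] + [Persistent Ordered Shareable object]
  take Ordered:  [Shareable object] + [Ordered Shareable object]
  take Shareable:  [Shareable object] + [Shareable object]
  take object:  [object] + [object]
MRO: Readable Writable Named TextStream Stream Versioned Persistent Ordered Shareable object
Readable is at position 0; next is Writable.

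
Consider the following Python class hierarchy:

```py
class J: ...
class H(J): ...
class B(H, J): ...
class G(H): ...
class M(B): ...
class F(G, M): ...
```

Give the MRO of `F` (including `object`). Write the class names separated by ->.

L[F] = F + merge(L[G], L[M], [G M])
  take G:  [G H J object] + [M B H J object] + [G M]
  take M:  [H J object] + [M B H J object] + [M]
  take B:  [H J object] + [B H J object]
  take H:  [H J object] + [H J object]
  take J:  [J object] + [J object]
  take object:  [object] + [object]

F -> G -> M -> B -> H -> J -> object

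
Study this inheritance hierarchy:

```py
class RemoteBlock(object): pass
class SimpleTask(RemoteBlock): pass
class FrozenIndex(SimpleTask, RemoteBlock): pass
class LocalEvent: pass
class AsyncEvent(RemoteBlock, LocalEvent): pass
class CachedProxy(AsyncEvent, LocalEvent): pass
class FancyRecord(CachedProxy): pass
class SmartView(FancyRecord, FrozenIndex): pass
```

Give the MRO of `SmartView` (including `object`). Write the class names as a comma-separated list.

SmartView, FancyRecord, CachedProxy, AsyncEvent, FrozenIndex, SimpleTask, RemoteBlock, LocalEvent, object

L[SmartView] = SmartView + merge(L[FancyRecord], L[FrozenIndex], [FancyRecord FrozenIndex])
  take FancyRecord:  [FancyRecord CachedProxy AsyncEvent RemoteBlock LocalEvent object] + [FrozenIndex SimpleTask RemoteBlock object] + [FancyRecord FrozenIndex]
  take CachedProxy:  [CachedProxy AsyncEvent RemoteBlock LocalEvent object] + [FrozenIndex SimpleTask RemoteBlock object] + [FrozenIndex]
  take AsyncEvent:  [AsyncEvent RemoteBlock LocalEvent object] + [FrozenIndex SimpleTask RemoteBlock object] + [FrozenIndex]
  take FrozenIndex:  [RemoteBlock LocalEvent object] + [FrozenIndex SimpleTask RemoteBlock object] + [FrozenIndex]
  take SimpleTask:  [RemoteBlock LocalEvent object] + [SimpleTask RemoteBlock object]
  take RemoteBlock:  [RemoteBlock LocalEvent object] + [RemoteBlock object]
  take LocalEvent:  [LocalEvent object] + [object]
  take object:  [object] + [object]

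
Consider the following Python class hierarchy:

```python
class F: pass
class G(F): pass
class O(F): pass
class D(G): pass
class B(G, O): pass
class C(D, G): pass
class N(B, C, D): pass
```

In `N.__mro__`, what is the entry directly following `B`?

C

L[N] = N + merge(L[B], L[C], L[D], [B C D])
  take B:  [B G O F object] + [C D G F object] + [D G F object] + [B C D]
  take C:  [G O F object] + [C D G F object] + [D G F object] + [C D]
  take D:  [G O F object] + [D G F object] + [D G F object] + [D]
  take G:  [G O F object] + [G F object] + [G F object]
  take O:  [O F object] + [F object] + [F object]
  take F:  [F object] + [F object] + [F object]
  take object:  [object] + [object] + [object]
MRO: N B C D G O F object
B is at position 1; next is C.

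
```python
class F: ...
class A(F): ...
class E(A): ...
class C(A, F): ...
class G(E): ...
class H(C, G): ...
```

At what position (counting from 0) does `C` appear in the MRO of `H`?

L[H] = H + merge(L[C], L[G], [C G])
  take C:  [C A F object] + [G E A F object] + [C G]
  take G:  [A F object] + [G E A F object] + [G]
  take E:  [A F object] + [E A F object]
  take A:  [A F object] + [A F object]
  take F:  [F object] + [F object]
  take object:  [object] + [object]
MRO: H C G E A F object
C sits at index 1.

1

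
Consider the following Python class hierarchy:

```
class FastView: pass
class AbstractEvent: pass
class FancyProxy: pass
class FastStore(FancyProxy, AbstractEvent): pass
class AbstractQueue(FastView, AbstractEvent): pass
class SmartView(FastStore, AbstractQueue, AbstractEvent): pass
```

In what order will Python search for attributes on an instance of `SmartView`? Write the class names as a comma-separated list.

L[SmartView] = SmartView + merge(L[FastStore], L[AbstractQueue], L[AbstractEvent], [FastStore AbstractQueue AbstractEvent])
  take FastStore:  [FastStore FancyProxy AbstractEvent object] + [AbstractQueue FastView AbstractEvent object] + [AbstractEvent object] + [FastStore AbstractQueue AbstractEvent]
  take FancyProxy:  [FancyProxy AbstractEvent object] + [AbstractQueue FastView AbstractEvent object] + [AbstractEvent object] + [AbstractQueue AbstractEvent]
  take AbstractQueue:  [AbstractEvent object] + [AbstractQueue FastView AbstractEvent object] + [AbstractEvent object] + [AbstractQueue AbstractEvent]
  take FastView:  [AbstractEvent object] + [FastView AbstractEvent object] + [AbstractEvent object] + [AbstractEvent]
  take AbstractEvent:  [AbstractEvent object] + [AbstractEvent object] + [AbstractEvent object] + [AbstractEvent]
  take object:  [object] + [object] + [object]

SmartView, FastStore, FancyProxy, AbstractQueue, FastView, AbstractEvent, object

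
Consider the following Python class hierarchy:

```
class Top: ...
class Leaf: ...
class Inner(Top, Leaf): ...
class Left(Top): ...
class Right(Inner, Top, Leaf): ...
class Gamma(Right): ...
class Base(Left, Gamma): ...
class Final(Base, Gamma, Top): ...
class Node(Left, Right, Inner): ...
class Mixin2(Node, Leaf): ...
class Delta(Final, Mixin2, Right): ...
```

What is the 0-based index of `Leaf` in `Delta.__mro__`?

10

L[Delta] = Delta + merge(L[Final], L[Mixin2], L[Right], [Final Mixin2 Right])
  take Final:  [Final Base Left Gamma Right Inner Top Leaf object] + [Mixin2 Node Left Right Inner Top Leaf object] + [Right Inner Top Leaf object] + [Final Mixin2 Right]
  take Base:  [Base Left Gamma Right Inner Top Leaf object] + [Mixin2 Node Left Right Inner Top Leaf object] + [Right Inner Top Leaf object] + [Mixin2 Right]
  take Mixin2:  [Left Gamma Right Inner Top Leaf object] + [Mixin2 Node Left Right Inner Top Leaf object] + [Right Inner Top Leaf object] + [Mixin2 Right]
  take Node:  [Left Gamma Right Inner Top Leaf object] + [Node Left Right Inner Top Leaf object] + [Right Inner Top Leaf object] + [Right]
  take Left:  [Left Gamma Right Inner Top Leaf object] + [Left Right Inner Top Leaf object] + [Right Inner Top Leaf object] + [Right]
  take Gamma:  [Gamma Right Inner Top Leaf object] + [Right Inner Top Leaf object] + [Right Inner Top Leaf object] + [Right]
  take Right:  [Right Inner Top Leaf object] + [Right Inner Top Leaf object] + [Right Inner Top Leaf object] + [Right]
  take Inner:  [Inner Top Leaf object] + [Inner Top Leaf object] + [Inner Top Leaf object]
  take Top:  [Top Leaf object] + [Top Leaf object] + [Top Leaf object]
  take Leaf:  [Leaf object] + [Leaf object] + [Leaf object]
  take object:  [object] + [object] + [object]
MRO: Delta Final Base Mixin2 Node Left Gamma Right Inner Top Leaf object
Leaf sits at index 10.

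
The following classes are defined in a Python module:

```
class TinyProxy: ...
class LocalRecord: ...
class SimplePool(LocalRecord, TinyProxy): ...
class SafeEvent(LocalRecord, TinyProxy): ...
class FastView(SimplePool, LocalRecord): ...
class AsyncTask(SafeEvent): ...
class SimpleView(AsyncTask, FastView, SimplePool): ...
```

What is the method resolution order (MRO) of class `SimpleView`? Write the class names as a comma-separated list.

SimpleView, AsyncTask, SafeEvent, FastView, SimplePool, LocalRecord, TinyProxy, object

L[SimpleView] = SimpleView + merge(L[AsyncTask], L[FastView], L[SimplePool], [AsyncTask FastView SimplePool])
  take AsyncTask:  [AsyncTask SafeEvent LocalRecord TinyProxy object] + [FastView SimplePool LocalRecord TinyProxy object] + [SimplePool LocalRecord TinyProxy object] + [AsyncTask FastView SimplePool]
  take SafeEvent:  [SafeEvent LocalRecord TinyProxy object] + [FastView SimplePool LocalRecord TinyProxy object] + [SimplePool LocalRecord TinyProxy object] + [FastView SimplePool]
  take FastView:  [LocalRecord TinyProxy object] + [FastView SimplePool LocalRecord TinyProxy object] + [SimplePool LocalRecord TinyProxy object] + [FastView SimplePool]
  take SimplePool:  [LocalRecord TinyProxy object] + [SimplePool LocalRecord TinyProxy object] + [SimplePool LocalRecord TinyProxy object] + [SimplePool]
  take LocalRecord:  [LocalRecord TinyProxy object] + [LocalRecord TinyProxy object] + [LocalRecord TinyProxy object]
  take TinyProxy:  [TinyProxy object] + [TinyProxy object] + [TinyProxy object]
  take object:  [object] + [object] + [object]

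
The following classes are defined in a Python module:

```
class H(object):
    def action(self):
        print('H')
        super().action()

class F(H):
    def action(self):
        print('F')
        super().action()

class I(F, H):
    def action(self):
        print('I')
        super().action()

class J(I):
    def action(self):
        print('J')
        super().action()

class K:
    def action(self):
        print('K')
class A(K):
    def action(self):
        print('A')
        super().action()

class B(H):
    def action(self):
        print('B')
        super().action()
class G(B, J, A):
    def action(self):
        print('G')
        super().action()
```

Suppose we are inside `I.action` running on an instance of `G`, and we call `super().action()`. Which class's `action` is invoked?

L[G] = G + merge(L[B], L[J], L[A], [B J A])
  take B:  [B H object] + [J I F H object] + [A K object] + [B J A]
  take J:  [H object] + [J I F H object] + [A K object] + [J A]
  take I:  [H object] + [I F H object] + [A K object] + [A]
  take F:  [H object] + [F H object] + [A K object] + [A]
  take H:  [H object] + [H object] + [A K object] + [A]
  take A:  [object] + [object] + [A K object] + [A]
  take K:  [object] + [object] + [K object]
  take object:  [object] + [object] + [object]
MRO: G B J I F H A K object
super() in I.action on a G instance goes to the class after I in G's MRO: F.

F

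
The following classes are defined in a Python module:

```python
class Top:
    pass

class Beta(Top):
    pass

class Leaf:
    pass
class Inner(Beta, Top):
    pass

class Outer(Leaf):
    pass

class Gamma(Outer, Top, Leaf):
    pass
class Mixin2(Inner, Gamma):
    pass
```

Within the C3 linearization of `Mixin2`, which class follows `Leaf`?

L[Mixin2] = Mixin2 + merge(L[Inner], L[Gamma], [Inner Gamma])
  take Inner:  [Inner Beta Top object] + [Gamma Outer Top Leaf object] + [Inner Gamma]
  take Beta:  [Beta Top object] + [Gamma Outer Top Leaf object] + [Gamma]
  take Gamma:  [Top object] + [Gamma Outer Top Leaf object] + [Gamma]
  take Outer:  [Top object] + [Outer Top Leaf object]
  take Top:  [Top object] + [Top Leaf object]
  take Leaf:  [object] + [Leaf object]
  take object:  [object] + [object]
MRO: Mixin2 Inner Beta Gamma Outer Top Leaf object
Leaf is at position 6; next is object.

object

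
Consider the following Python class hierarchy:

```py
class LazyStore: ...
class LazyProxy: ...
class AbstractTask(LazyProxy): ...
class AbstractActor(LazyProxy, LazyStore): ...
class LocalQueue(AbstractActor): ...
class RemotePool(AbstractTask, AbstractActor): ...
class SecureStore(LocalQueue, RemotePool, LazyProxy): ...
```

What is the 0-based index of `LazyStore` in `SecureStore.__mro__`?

6

L[SecureStore] = SecureStore + merge(L[LocalQueue], L[RemotePool], L[LazyProxy], [LocalQueue RemotePool LazyProxy])
  take LocalQueue:  [LocalQueue AbstractActor LazyProxy LazyStore object] + [RemotePool AbstractTask AbstractActor LazyProxy LazyStore object] + [LazyProxy object] + [LocalQueue RemotePool LazyProxy]
  take RemotePool:  [AbstractActor LazyProxy LazyStore object] + [RemotePool AbstractTask AbstractActor LazyProxy LazyStore object] + [LazyProxy object] + [RemotePool LazyProxy]
  take AbstractTask:  [AbstractActor LazyProxy LazyStore object] + [AbstractTask AbstractActor LazyProxy LazyStore object] + [LazyProxy object] + [LazyProxy]
  take AbstractActor:  [AbstractActor LazyProxy LazyStore object] + [AbstractActor LazyProxy LazyStore object] + [LazyProxy object] + [LazyProxy]
  take LazyProxy:  [LazyProxy LazyStore object] + [LazyProxy LazyStore object] + [LazyProxy object] + [LazyProxy]
  take LazyStore:  [LazyStore object] + [LazyStore object] + [object]
  take object:  [object] + [object] + [object]
MRO: SecureStore LocalQueue RemotePool AbstractTask AbstractActor LazyProxy LazyStore object
LazyStore sits at index 6.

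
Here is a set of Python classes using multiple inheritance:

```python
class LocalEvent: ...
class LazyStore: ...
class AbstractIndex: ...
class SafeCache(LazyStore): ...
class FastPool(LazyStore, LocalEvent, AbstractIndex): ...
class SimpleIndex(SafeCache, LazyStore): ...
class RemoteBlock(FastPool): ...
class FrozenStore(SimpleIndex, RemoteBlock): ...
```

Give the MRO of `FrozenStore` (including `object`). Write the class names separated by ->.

L[FrozenStore] = FrozenStore + merge(L[SimpleIndex], L[RemoteBlock], [SimpleIndex RemoteBlock])
  take SimpleIndex:  [SimpleIndex SafeCache LazyStore object] + [RemoteBlock FastPool LazyStore LocalEvent AbstractIndex object] + [SimpleIndex RemoteBlock]
  take SafeCache:  [SafeCache LazyStore object] + [RemoteBlock FastPool LazyStore LocalEvent AbstractIndex object] + [RemoteBlock]
  take RemoteBlock:  [LazyStore object] + [RemoteBlock FastPool LazyStore LocalEvent AbstractIndex object] + [RemoteBlock]
  take FastPool:  [LazyStore object] + [FastPool LazyStore LocalEvent AbstractIndex object]
  take LazyStore:  [LazyStore object] + [LazyStore LocalEvent AbstractIndex object]
  take LocalEvent:  [object] + [LocalEvent AbstractIndex object]
  take AbstractIndex:  [object] + [AbstractIndex object]
  take object:  [object] + [object]

FrozenStore -> SimpleIndex -> SafeCache -> RemoteBlock -> FastPool -> LazyStore -> LocalEvent -> AbstractIndex -> object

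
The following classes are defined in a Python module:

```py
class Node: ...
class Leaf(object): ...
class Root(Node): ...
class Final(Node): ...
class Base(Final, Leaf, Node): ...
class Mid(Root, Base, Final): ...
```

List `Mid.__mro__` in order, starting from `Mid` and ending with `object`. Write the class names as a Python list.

L[Mid] = Mid + merge(L[Root], L[Base], L[Final], [Root Base Final])
  take Root:  [Root Node object] + [Base Final Leaf Node object] + [Final Node object] + [Root Base Final]
  take Base:  [Node object] + [Base Final Leaf Node object] + [Final Node object] + [Base Final]
  take Final:  [Node object] + [Final Leaf Node object] + [Final Node object] + [Final]
  take Leaf:  [Node object] + [Leaf Node object] + [Node object]
  take Node:  [Node object] + [Node object] + [Node object]
  take object:  [object] + [object] + [object]

[Mid, Root, Base, Final, Leaf, Node, object]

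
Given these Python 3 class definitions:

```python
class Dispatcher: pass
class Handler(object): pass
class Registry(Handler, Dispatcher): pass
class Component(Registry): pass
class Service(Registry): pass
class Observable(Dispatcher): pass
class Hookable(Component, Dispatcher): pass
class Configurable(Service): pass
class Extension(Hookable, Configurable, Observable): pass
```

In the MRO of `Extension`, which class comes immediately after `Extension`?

Hookable

L[Extension] = Extension + merge(L[Hookable], L[Configurable], L[Observable], [Hookable Configurable Observable])
  take Hookable:  [Hookable Component Registry Handler Dispatcher object] + [Configurable Service Registry Handler Dispatcher object] + [Observable Dispatcher object] + [Hookable Configurable Observable]
  take Component:  [Component Registry Handler Dispatcher object] + [Configurable Service Registry Handler Dispatcher object] + [Observable Dispatcher object] + [Configurable Observable]
  take Configurable:  [Registry Handler Dispatcher object] + [Configurable Service Registry Handler Dispatcher object] + [Observable Dispatcher object] + [Configurable Observable]
  take Service:  [Registry Handler Dispatcher object] + [Service Registry Handler Dispatcher object] + [Observable Dispatcher object] + [Observable]
  take Registry:  [Registry Handler Dispatcher object] + [Registry Handler Dispatcher object] + [Observable Dispatcher object] + [Observable]
  take Handler:  [Handler Dispatcher object] + [Handler Dispatcher object] + [Observable Dispatcher object] + [Observable]
  take Observable:  [Dispatcher object] + [Dispatcher object] + [Observable Dispatcher object] + [Observable]
  take Dispatcher:  [Dispatcher object] + [Dispatcher object] + [Dispatcher object]
  take object:  [object] + [object] + [object]
MRO: Extension Hookable Component Configurable Service Registry Handler Observable Dispatcher object
Extension is at position 0; next is Hookable.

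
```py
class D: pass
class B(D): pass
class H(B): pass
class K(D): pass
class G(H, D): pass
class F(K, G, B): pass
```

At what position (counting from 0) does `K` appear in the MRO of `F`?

L[F] = F + merge(L[K], L[G], L[B], [K G B])
  take K:  [K D object] + [G H B D object] + [B D object] + [K G B]
  take G:  [D object] + [G H B D object] + [B D object] + [G B]
  take H:  [D object] + [H B D object] + [B D object] + [B]
  take B:  [D object] + [B D object] + [B D object] + [B]
  take D:  [D object] + [D object] + [D object]
  take object:  [object] + [object] + [object]
MRO: F K G H B D object
K sits at index 1.

1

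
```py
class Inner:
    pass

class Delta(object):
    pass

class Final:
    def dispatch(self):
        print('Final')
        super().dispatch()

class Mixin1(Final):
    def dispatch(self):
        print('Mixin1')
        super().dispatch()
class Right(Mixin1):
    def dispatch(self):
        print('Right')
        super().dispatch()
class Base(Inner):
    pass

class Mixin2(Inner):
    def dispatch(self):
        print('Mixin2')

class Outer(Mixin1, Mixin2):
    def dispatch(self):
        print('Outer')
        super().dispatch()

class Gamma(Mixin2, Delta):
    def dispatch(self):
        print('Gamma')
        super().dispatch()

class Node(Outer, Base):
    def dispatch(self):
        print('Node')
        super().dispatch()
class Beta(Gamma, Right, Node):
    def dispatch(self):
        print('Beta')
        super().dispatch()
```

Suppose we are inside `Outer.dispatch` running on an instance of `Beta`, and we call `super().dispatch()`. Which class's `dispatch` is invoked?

Mixin1

L[Beta] = Beta + merge(L[Gamma], L[Right], L[Node], [Gamma Right Node])
  take Gamma:  [Gamma Mixin2 Inner Delta object] + [Right Mixin1 Final object] + [Node Outer Mixin1 Final Mixin2 Base Inner object] + [Gamma Right Node]
  take Right:  [Mixin2 Inner Delta object] + [Right Mixin1 Final object] + [Node Outer Mixin1 Final Mixin2 Base Inner object] + [Right Node]
  take Node:  [Mixin2 Inner Delta object] + [Mixin1 Final object] + [Node Outer Mixin1 Final Mixin2 Base Inner object] + [Node]
  take Outer:  [Mixin2 Inner Delta object] + [Mixin1 Final object] + [Outer Mixin1 Final Mixin2 Base Inner object]
  take Mixin1:  [Mixin2 Inner Delta object] + [Mixin1 Final object] + [Mixin1 Final Mixin2 Base Inner object]
  take Final:  [Mixin2 Inner Delta object] + [Final object] + [Final Mixin2 Base Inner object]
  take Mixin2:  [Mixin2 Inner Delta object] + [object] + [Mixin2 Base Inner object]
  take Base:  [Inner Delta object] + [object] + [Base Inner object]
  take Inner:  [Inner Delta object] + [object] + [Inner object]
  take Delta:  [Delta object] + [object] + [object]
  take object:  [object] + [object] + [object]
MRO: Beta Gamma Right Node Outer Mixin1 Final Mixin2 Base Inner Delta object
super() in Outer.dispatch on a Beta instance goes to the class after Outer in Beta's MRO: Mixin1.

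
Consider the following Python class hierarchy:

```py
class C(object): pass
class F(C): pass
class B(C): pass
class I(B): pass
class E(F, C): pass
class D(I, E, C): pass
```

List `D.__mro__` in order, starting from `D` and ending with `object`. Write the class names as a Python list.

[D, I, B, E, F, C, object]

L[D] = D + merge(L[I], L[E], L[C], [I E C])
  take I:  [I B C object] + [E F C object] + [C object] + [I E C]
  take B:  [B C object] + [E F C object] + [C object] + [E C]
  take E:  [C object] + [E F C object] + [C object] + [E C]
  take F:  [C object] + [F C object] + [C object] + [C]
  take C:  [C object] + [C object] + [C object] + [C]
  take object:  [object] + [object] + [object]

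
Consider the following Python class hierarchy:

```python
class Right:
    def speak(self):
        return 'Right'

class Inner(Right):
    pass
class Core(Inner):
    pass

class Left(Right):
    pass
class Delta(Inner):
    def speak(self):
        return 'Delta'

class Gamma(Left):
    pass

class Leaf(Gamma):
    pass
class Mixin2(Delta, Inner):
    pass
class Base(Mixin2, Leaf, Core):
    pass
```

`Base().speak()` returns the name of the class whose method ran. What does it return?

Delta

L[Base] = Base + merge(L[Mixin2], L[Leaf], L[Core], [Mixin2 Leaf Core])
  take Mixin2:  [Mixin2 Delta Inner Right object] + [Leaf Gamma Left Right object] + [Core Inner Right object] + [Mixin2 Leaf Core]
  take Delta:  [Delta Inner Right object] + [Leaf Gamma Left Right object] + [Core Inner Right object] + [Leaf Core]
  take Leaf:  [Inner Right object] + [Leaf Gamma Left Right object] + [Core Inner Right object] + [Leaf Core]
  take Gamma:  [Inner Right object] + [Gamma Left Right object] + [Core Inner Right object] + [Core]
  take Left:  [Inner Right object] + [Left Right object] + [Core Inner Right object] + [Core]
  take Core:  [Inner Right object] + [Right object] + [Core Inner Right object] + [Core]
  take Inner:  [Inner Right object] + [Right object] + [Inner Right object]
  take Right:  [Right object] + [Right object] + [Right object]
  take object:  [object] + [object] + [object]
MRO: Base Mixin2 Delta Leaf Gamma Left Core Inner Right object
speak is defined in: Delta, Right. First along the MRO is Delta.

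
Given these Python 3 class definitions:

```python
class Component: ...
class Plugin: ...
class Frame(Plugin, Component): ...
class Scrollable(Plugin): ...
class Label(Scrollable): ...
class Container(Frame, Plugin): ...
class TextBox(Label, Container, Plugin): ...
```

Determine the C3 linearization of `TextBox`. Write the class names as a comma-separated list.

TextBox, Label, Scrollable, Container, Frame, Plugin, Component, object

L[TextBox] = TextBox + merge(L[Label], L[Container], L[Plugin], [Label Container Plugin])
  take Label:  [Label Scrollable Plugin object] + [Container Frame Plugin Component object] + [Plugin object] + [Label Container Plugin]
  take Scrollable:  [Scrollable Plugin object] + [Container Frame Plugin Component object] + [Plugin object] + [Container Plugin]
  take Container:  [Plugin object] + [Container Frame Plugin Component object] + [Plugin object] + [Container Plugin]
  take Frame:  [Plugin object] + [Frame Plugin Component object] + [Plugin object] + [Plugin]
  take Plugin:  [Plugin object] + [Plugin Component object] + [Plugin object] + [Plugin]
  take Component:  [object] + [Component object] + [object]
  take object:  [object] + [object] + [object]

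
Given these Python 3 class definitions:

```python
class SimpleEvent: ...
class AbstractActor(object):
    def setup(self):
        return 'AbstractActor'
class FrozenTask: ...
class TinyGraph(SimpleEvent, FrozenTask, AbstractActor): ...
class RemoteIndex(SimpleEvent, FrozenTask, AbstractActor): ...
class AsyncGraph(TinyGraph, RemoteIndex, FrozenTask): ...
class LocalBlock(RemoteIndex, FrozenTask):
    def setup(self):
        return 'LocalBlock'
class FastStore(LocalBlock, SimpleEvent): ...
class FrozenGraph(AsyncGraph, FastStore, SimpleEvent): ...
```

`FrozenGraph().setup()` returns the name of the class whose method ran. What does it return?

L[FrozenGraph] = FrozenGraph + merge(L[AsyncGraph], L[FastStore], L[SimpleEvent], [AsyncGraph FastStore SimpleEvent])
  take AsyncGraph:  [AsyncGraph TinyGraph RemoteIndex SimpleEvent FrozenTask AbstractActor object] + [FastStore LocalBlock RemoteIndex SimpleEvent FrozenTask AbstractActor object] + [SimpleEvent object] + [AsyncGraph FastStore SimpleEvent]
  take TinyGraph:  [TinyGraph RemoteIndex SimpleEvent FrozenTask AbstractActor object] + [FastStore LocalBlock RemoteIndex SimpleEvent FrozenTask AbstractActor object] + [SimpleEvent object] + [FastStore SimpleEvent]
  take FastStore:  [RemoteIndex SimpleEvent FrozenTask AbstractActor object] + [FastStore LocalBlock RemoteIndex SimpleEvent FrozenTask AbstractActor object] + [SimpleEvent object] + [FastStore SimpleEvent]
  take LocalBlock:  [RemoteIndex SimpleEvent FrozenTask AbstractActor object] + [LocalBlock RemoteIndex SimpleEvent FrozenTask AbstractActor object] + [SimpleEvent object] + [SimpleEvent]
  take RemoteIndex:  [RemoteIndex SimpleEvent FrozenTask AbstractActor object] + [RemoteIndex SimpleEvent FrozenTask AbstractActor object] + [SimpleEvent object] + [SimpleEvent]
  take SimpleEvent:  [SimpleEvent FrozenTask AbstractActor object] + [SimpleEvent FrozenTask AbstractActor object] + [SimpleEvent object] + [SimpleEvent]
  take FrozenTask:  [FrozenTask AbstractActor object] + [FrozenTask AbstractActor object] + [object]
  take AbstractActor:  [AbstractActor object] + [AbstractActor object] + [object]
  take object:  [object] + [object] + [object]
MRO: FrozenGraph AsyncGraph TinyGraph FastStore LocalBlock RemoteIndex SimpleEvent FrozenTask AbstractActor object
setup is defined in: AbstractActor, LocalBlock. First along the MRO is LocalBlock.

LocalBlock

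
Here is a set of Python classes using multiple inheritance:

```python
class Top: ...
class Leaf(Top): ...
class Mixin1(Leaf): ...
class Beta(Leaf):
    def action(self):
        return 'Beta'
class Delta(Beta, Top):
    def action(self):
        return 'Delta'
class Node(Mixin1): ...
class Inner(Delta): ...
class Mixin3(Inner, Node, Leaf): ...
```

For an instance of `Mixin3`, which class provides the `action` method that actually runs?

L[Mixin3] = Mixin3 + merge(L[Inner], L[Node], L[Leaf], [Inner Node Leaf])
  take Inner:  [Inner Delta Beta Leaf Top object] + [Node Mixin1 Leaf Top object] + [Leaf Top object] + [Inner Node Leaf]
  take Delta:  [Delta Beta Leaf Top object] + [Node Mixin1 Leaf Top object] + [Leaf Top object] + [Node Leaf]
  take Beta:  [Beta Leaf Top object] + [Node Mixin1 Leaf Top object] + [Leaf Top object] + [Node Leaf]
  take Node:  [Leaf Top object] + [Node Mixin1 Leaf Top object] + [Leaf Top object] + [Node Leaf]
  take Mixin1:  [Leaf Top object] + [Mixin1 Leaf Top object] + [Leaf Top object] + [Leaf]
  take Leaf:  [Leaf Top object] + [Leaf Top object] + [Leaf Top object] + [Leaf]
  take Top:  [Top object] + [Top object] + [Top object]
  take object:  [object] + [object] + [object]
MRO: Mixin3 Inner Delta Beta Node Mixin1 Leaf Top object
action is defined in: Beta, Delta. First along the MRO is Delta.

Delta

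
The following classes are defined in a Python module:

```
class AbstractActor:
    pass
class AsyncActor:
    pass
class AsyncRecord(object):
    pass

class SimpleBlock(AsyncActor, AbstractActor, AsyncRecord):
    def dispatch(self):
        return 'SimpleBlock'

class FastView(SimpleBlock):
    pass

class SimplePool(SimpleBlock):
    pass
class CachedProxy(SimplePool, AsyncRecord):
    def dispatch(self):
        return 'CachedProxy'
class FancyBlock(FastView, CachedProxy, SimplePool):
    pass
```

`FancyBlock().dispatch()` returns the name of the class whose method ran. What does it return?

CachedProxy

L[FancyBlock] = FancyBlock + merge(L[FastView], L[CachedProxy], L[SimplePool], [FastView CachedProxy SimplePool])
  take FastView:  [FastView SimpleBlock AsyncActor AbstractActor AsyncRecord object] + [CachedProxy SimplePool SimpleBlock AsyncActor AbstractActor AsyncRecord object] + [SimplePool SimpleBlock AsyncActor AbstractActor AsyncRecord object] + [FastView CachedProxy SimplePool]
  take CachedProxy:  [SimpleBlock AsyncActor AbstractActor AsyncRecord object] + [CachedProxy SimplePool SimpleBlock AsyncActor AbstractActor AsyncRecord object] + [SimplePool SimpleBlock AsyncActor AbstractActor AsyncRecord object] + [CachedProxy SimplePool]
  take SimplePool:  [SimpleBlock AsyncActor AbstractActor AsyncRecord object] + [SimplePool SimpleBlock AsyncActor AbstractActor AsyncRecord object] + [SimplePool SimpleBlock AsyncActor AbstractActor AsyncRecord object] + [SimplePool]
  take SimpleBlock:  [SimpleBlock AsyncActor AbstractActor AsyncRecord object] + [SimpleBlock AsyncActor AbstractActor AsyncRecord object] + [SimpleBlock AsyncActor AbstractActor AsyncRecord object]
  take AsyncActor:  [AsyncActor AbstractActor AsyncRecord object] + [AsyncActor AbstractActor AsyncRecord object] + [AsyncActor AbstractActor AsyncRecord object]
  take AbstractActor:  [AbstractActor AsyncRecord object] + [AbstractActor AsyncRecord object] + [AbstractActor AsyncRecord object]
  take AsyncRecord:  [AsyncRecord object] + [AsyncRecord object] + [AsyncRecord object]
  take object:  [object] + [object] + [object]
MRO: FancyBlock FastView CachedProxy SimplePool SimpleBlock AsyncActor AbstractActor AsyncRecord object
dispatch is defined in: CachedProxy, SimpleBlock. First along the MRO is CachedProxy.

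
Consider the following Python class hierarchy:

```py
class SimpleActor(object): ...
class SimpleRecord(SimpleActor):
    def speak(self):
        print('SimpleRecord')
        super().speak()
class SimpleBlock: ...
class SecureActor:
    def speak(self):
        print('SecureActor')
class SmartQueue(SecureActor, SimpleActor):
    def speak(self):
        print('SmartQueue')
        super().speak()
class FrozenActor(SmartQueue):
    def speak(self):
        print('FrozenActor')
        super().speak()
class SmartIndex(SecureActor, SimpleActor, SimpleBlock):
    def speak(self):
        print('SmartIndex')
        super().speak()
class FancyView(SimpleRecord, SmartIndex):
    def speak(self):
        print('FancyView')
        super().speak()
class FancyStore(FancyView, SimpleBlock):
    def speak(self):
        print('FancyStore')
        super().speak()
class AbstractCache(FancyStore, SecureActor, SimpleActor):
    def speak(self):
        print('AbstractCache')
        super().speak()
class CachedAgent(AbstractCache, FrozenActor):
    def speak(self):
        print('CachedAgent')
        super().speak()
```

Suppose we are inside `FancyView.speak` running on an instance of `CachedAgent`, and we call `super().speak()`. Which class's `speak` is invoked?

L[CachedAgent] = CachedAgent + merge(L[AbstractCache], L[FrozenActor], [AbstractCache FrozenActor])
  take AbstractCache:  [AbstractCache FancyStore FancyView SimpleRecord SmartIndex SecureActor SimpleActor SimpleBlock object] + [FrozenActor SmartQueue SecureActor SimpleActor object] + [AbstractCache FrozenActor]
  take FancyStore:  [FancyStore FancyView SimpleRecord SmartIndex SecureActor SimpleActor SimpleBlock object] + [FrozenActor SmartQueue SecureActor SimpleActor object] + [FrozenActor]
  take FancyView:  [FancyView SimpleRecord SmartIndex SecureActor SimpleActor SimpleBlock object] + [FrozenActor SmartQueue SecureActor SimpleActor object] + [FrozenActor]
  take SimpleRecord:  [SimpleRecord SmartIndex SecureActor SimpleActor SimpleBlock object] + [FrozenActor SmartQueue SecureActor SimpleActor object] + [FrozenActor]
  take SmartIndex:  [SmartIndex SecureActor SimpleActor SimpleBlock object] + [FrozenActor SmartQueue SecureActor SimpleActor object] + [FrozenActor]
  take FrozenActor:  [SecureActor SimpleActor SimpleBlock object] + [FrozenActor SmartQueue SecureActor SimpleActor object] + [FrozenActor]
  take SmartQueue:  [SecureActor SimpleActor SimpleBlock object] + [SmartQueue SecureActor SimpleActor object]
  take SecureActor:  [SecureActor SimpleActor SimpleBlock object] + [SecureActor SimpleActor object]
  take SimpleActor:  [SimpleActor SimpleBlock object] + [SimpleActor object]
  take SimpleBlock:  [SimpleBlock object] + [object]
  take object:  [object] + [object]
MRO: CachedAgent AbstractCache FancyStore FancyView SimpleRecord SmartIndex FrozenActor SmartQueue SecureActor SimpleActor SimpleBlock object
super() in FancyView.speak on a CachedAgent instance goes to the class after FancyView in CachedAgent's MRO: SimpleRecord.

SimpleRecord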